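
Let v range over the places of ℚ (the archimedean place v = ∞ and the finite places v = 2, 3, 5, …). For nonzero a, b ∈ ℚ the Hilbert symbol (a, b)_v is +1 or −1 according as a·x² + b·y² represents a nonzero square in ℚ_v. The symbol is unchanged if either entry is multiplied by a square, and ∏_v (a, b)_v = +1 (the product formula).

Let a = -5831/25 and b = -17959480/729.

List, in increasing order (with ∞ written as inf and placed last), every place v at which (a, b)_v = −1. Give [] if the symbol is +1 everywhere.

(a, b) ≡ (-119, -1870) mod (ℚ^×)²; places V = {2, 3, 5, 7, 11, 17, ∞}.
(a,b)_11: α=0, u≡7; β=1, v≡2 (mod 11); (7|11)=-1, (2|11)=-1; sign (−1)^0·-1^1·-1^0 = -1.
(a,b)_17: α=1, u≡6; β=1, v≡13 (mod 17); (6|17)=-1, (13|17)=+1; sign (−1)^0·-1^1·+1^1 = -1.
(a,b)_2: α=0, β=3; u≡1, v≡1 (mod 8); ε(u)ε(v)=0·0, αω(v)=0·0, βω(u)=3·0; sum ≡ 0  ⇒  +1.
(a,b)_∞: sgn(-119)=−, sgn(-1870)=−, so -1.
(a,b)_7: α=3, u≡1; β=4, v≡3 (mod 7); (1|7)=+1, (3|7)=-1; sign (−1)^0·+1^4·-1^3 = -1.
(a,b)_5: α=-2, u≡4; β=1, v≡1 (mod 5); (4|5)=+1, (1|5)=+1; sign (−1)^0·+1^1·+1^-2 = +1.
(a,b)_3: α=0, u≡1; β=-6, v≡2 (mod 3); (1|3)=+1, (2|3)=-1; sign (−1)^0·+1^-6·-1^0 = +1.
Ram(-119, -1870) = {7, 11, 17, ∞}; no ℚ_7-point on the conic.

[7, 11, 17, inf]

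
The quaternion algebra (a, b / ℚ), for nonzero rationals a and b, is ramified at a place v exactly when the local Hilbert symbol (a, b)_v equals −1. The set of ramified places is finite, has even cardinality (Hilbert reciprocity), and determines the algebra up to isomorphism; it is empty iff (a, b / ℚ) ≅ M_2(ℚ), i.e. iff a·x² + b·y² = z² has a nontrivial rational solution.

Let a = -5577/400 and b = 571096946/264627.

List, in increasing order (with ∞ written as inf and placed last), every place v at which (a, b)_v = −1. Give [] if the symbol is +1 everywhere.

[2, 11]

Mod squares: a ≡ -33, b ≡ 16422. Check v ∈ {∞, 2, 3, 5, 7, 11, 13, 17, 19, 23}.
v=2: v_2(a)=-4, v_2(b)=1; units ≡ 7, 3 (mod 8); ε·ε+αω+βω = 1·1+-4·1+1·0 ≡ 1  ⇒  (a,b)_2 = -1.
v=11: a=11^1·(≡8), b=11^-2·(≡10) mod 11; (8|11)=-1, (10|11)=-1; (−1)^{1·-2·5}·(-1)^-2·(-1)^1 = -1.
v=3: a=3^1·(≡1), b=3^-7·(≡2) mod 3; (1|3)=+1, (2|3)=-1; (−1)^{1·-7·1}·(+1)^-7·(-1)^1 = +1.
v=23: a=23^0·(≡9), b=23^1·(≡16) mod 23; (9|23)=+1, (16|23)=+1; (−1)^{0·1·11}·(+1)^1·(+1)^0 = +1.
v=17: a=17^0·(≡15), b=17^3·(≡6) mod 17; (15|17)=+1, (6|17)=-1; (−1)^{0·3·8}·(+1)^3·(-1)^0 = +1.
v=13: a=13^2·(≡11), b=13^0·(≡9) mod 13; (11|13)=-1, (9|13)=+1; (−1)^{2·0·6}·(-1)^0·(+1)^2 = +1.
v=5: a=5^-2·(≡3), b=5^0·(≡3) mod 5; (3|5)=-1, (3|5)=-1; (−1)^{-2·0·2}·(-1)^0·(-1)^-2 = +1.
v=19: a=19^0·(≡9), b=19^2·(≡6) mod 19; (9|19)=+1, (6|19)=+1; (−1)^{0·2·9}·(+1)^2·(+1)^0 = +1.
v=7: a=7^0·(≡2), b=7^1·(≡2) mod 7; (2|7)=+1, (2|7)=+1; (−1)^{0·1·3}·(+1)^1·(+1)^0 = +1.
v=∞: -33 < 0 and 16422 > 0  ⇒  (a,b)_∞ = +1.
Ram(-33, 16422) = {2, 11}; no ℚ_2-point on the conic.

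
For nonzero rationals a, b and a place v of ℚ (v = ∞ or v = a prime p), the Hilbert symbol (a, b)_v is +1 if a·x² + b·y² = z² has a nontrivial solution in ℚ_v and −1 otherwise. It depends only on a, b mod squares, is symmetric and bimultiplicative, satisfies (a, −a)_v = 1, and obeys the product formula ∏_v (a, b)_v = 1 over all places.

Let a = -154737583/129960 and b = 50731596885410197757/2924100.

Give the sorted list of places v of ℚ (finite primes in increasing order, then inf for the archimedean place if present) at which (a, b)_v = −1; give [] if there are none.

[2, 5, 7, 23, 37, 47]

Mod squares: a ≡ -75670, b ≡ 1517. Check v ∈ {∞, 2, 3, 5, 7, 11, 13, 19, 23, 37, 41, 47}.
v=∞: -75670 < 0 and 1517 > 0  ⇒  (a,b)_∞ = +1.
v=5: a=5^-1·(≡1), b=5^-2·(≡3) mod 5; (1|5)=+1, (3|5)=-1; (−1)^{-1·-2·2}·(+1)^-2·(-1)^-1 = -1.
v=41: a=41^0·(≡18), b=41^1·(≡36) mod 41; (18|41)=+1, (36|41)=+1; (−1)^{0·1·20}·(+1)^1·(+1)^0 = +1.
v=13: a=13^2·(≡4), b=13^6·(≡1) mod 13; (4|13)=+1, (1|13)=+1; (−1)^{2·6·6}·(+1)^6·(+1)^2 = +1.
v=2: v_2(a)=-3, v_2(b)=-2; units ≡ 5, 5 (mod 8); ε·ε+αω+βω = 0·0+-3·1+-2·1 ≡ 1  ⇒  (a,b)_2 = -1.
v=23: a=23^1·(≡17), b=23^2·(≡17) mod 23; (17|23)=-1, (17|23)=-1; (−1)^{1·2·11}·(-1)^2·(-1)^1 = -1.
v=37: a=37^0·(≡5), b=37^1·(≡26) mod 37; (5|37)=-1, (26|37)=+1; (−1)^{0·1·18}·(-1)^1·(+1)^0 = -1.
v=19: a=19^-2·(≡6), b=19^-2·(≡16) mod 19; (6|19)=+1, (16|19)=+1; (−1)^{-2·-2·9}·(+1)^-2·(+1)^-2 = +1.
v=7: a=7^1·(≡3), b=7^2·(≡5) mod 7; (3|7)=-1, (5|7)=-1; (−1)^{1·2·3}·(-1)^2·(-1)^1 = -1.
v=47: a=47^1·(≡31), b=47^2·(≡31) mod 47; (31|47)=-1, (31|47)=-1; (−1)^{1·2·23}·(-1)^2·(-1)^1 = -1.
v=11: a=11^2·(≡8), b=11^2·(≡8) mod 11; (8|11)=-1, (8|11)=-1; (−1)^{2·2·5}·(-1)^2·(-1)^2 = +1.
v=3: a=3^-2·(≡2), b=3^-4·(≡2) mod 3; (2|3)=-1, (2|3)=-1; (−1)^{-2·-4·1}·(-1)^-4·(-1)^-2 = +1.
|Ram(-75670, 1517)| = 6, even; anisotropic at {2, 5, 7, 23, 37, 47}.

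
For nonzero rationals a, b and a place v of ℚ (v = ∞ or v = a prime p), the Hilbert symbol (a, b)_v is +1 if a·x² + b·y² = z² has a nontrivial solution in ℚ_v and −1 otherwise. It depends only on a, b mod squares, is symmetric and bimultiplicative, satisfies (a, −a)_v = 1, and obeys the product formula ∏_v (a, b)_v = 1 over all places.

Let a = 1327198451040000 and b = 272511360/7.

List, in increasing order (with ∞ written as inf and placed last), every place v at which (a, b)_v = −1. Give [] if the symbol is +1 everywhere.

(a, b) ≡ (119, 27370) mod (ℚ^×)²; places V = {2, 3, 5, 7, 11, 17, 23, ∞}.
(a,b)_11: α=4, u≡9; β=2, v≡6 (mod 11); (9|11)=+1, (6|11)=-1; sign (−1)^0·+1^2·-1^4 = +1.
(a,b)_23: α=2, u≡4; β=1, v≡11 (mod 23); (4|23)=+1, (11|23)=-1; sign (−1)^0·+1^1·-1^2 = +1.
(a,b)_3: α=2, u≡2; β=2, v≡1 (mod 3); (2|3)=-1, (1|3)=+1; sign (−1)^0·-1^2·+1^2 = +1.
(a,b)_2: α=8, β=7; u≡7, v≡5 (mod 8); ε(u)ε(v)=1·0, αω(v)=8·1, βω(u)=7·0; sum ≡ 0  ⇒  +1.
(a,b)_17: α=1, u≡7; β=1, v≡7 (mod 17); (7|17)=-1, (7|17)=-1; sign (−1)^0·-1^1·-1^1 = +1.
(a,b)_7: α=1, u≡5; β=-1, v≡2 (mod 7); (5|7)=-1, (2|7)=+1; sign (−1)^1·-1^-1·+1^1 = +1.
(a,b)_5: α=4, u≡4; β=1, v≡1 (mod 5); (4|5)=+1, (1|5)=+1; sign (−1)^0·+1^1·+1^4 = +1.
(a,b)_∞: sgn(119)=+, sgn(27370)=+, so +1.
Every local symbol is +1, so the conic 119·x² + 27370·y² = z² has ℚ_v-points for all v and hence a ℚ-point; (a, b / ℚ) ≅ M_2(ℚ).

[]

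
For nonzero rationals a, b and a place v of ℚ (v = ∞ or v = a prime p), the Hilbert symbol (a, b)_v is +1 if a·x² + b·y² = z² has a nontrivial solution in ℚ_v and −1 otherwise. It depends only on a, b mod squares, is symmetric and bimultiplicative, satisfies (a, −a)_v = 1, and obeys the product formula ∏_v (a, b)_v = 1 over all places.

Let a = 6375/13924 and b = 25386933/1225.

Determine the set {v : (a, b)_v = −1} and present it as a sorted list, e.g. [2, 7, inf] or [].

[3, 5, 11, 13]

Mod squares: a ≡ 255, b ≡ 7293. Check v ∈ {∞, 2, 3, 5, 7, 11, 13, 17, 59}.
v=11: a=11^0·(≡8), b=11^1·(≡1) mod 11; (8|11)=-1, (1|11)=+1; (−1)^{0·1·5}·(-1)^1·(+1)^0 = -1.
v=5: a=5^3·(≡4), b=5^-2·(≡2) mod 5; (4|5)=+1, (2|5)=-1; (−1)^{3·-2·2}·(+1)^-2·(-1)^3 = -1.
v=2: v_2(a)=-2, v_2(b)=0; units ≡ 7, 5 (mod 8); ε·ε+αω+βω = 1·0+-2·1+0·0 ≡ 0  ⇒  (a,b)_2 = +1.
v=13: a=13^0·(≡5), b=13^1·(≡11) mod 13; (5|13)=-1, (11|13)=-1; (−1)^{0·1·6}·(-1)^1·(-1)^0 = -1.
v=59: a=59^-2·(≡45), b=59^2·(≡48) mod 59; (45|59)=+1, (48|59)=+1; (−1)^{-2·2·29}·(+1)^2·(+1)^-2 = +1.
v=∞: 255 > 0 and 7293 > 0  ⇒  (a,b)_∞ = +1.
v=7: a=7^0·(≡5), b=7^-2·(≡3) mod 7; (5|7)=-1, (3|7)=-1; (−1)^{0·-2·3}·(-1)^-2·(-1)^0 = +1.
v=17: a=17^1·(≡1), b=17^1·(≡1) mod 17; (1|17)=+1, (1|17)=+1; (−1)^{1·1·8}·(+1)^1·(+1)^1 = +1.
v=3: a=3^1·(≡1), b=3^1·(≡1) mod 3; (1|3)=+1, (1|3)=+1; (−1)^{1·1·1}·(+1)^1·(+1)^1 = -1.
(255, 7293 / ℚ) ramifies at {3, 5, 11, 13}: a division algebra.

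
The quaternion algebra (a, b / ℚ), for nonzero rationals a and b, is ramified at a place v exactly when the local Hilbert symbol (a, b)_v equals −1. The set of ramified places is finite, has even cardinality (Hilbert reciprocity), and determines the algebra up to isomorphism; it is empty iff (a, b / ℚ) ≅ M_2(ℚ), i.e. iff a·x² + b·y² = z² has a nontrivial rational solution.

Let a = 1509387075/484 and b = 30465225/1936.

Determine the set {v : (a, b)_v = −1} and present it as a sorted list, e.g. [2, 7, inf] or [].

Mod squares: a ≡ 6708387, b ≡ 161. Check v ∈ {∞, 2, 3, 5, 7, 11, 17, 19, 23, 29, 43}.
v=5: a=5^2·(≡2), b=5^2·(≡4) mod 5; (2|5)=-1, (4|5)=+1; (−1)^{2·2·2}·(-1)^2·(+1)^2 = +1.
v=17: a=17^1·(≡12), b=17^0·(≡8) mod 17; (12|17)=-1, (8|17)=+1; (−1)^{1·0·8}·(-1)^0·(+1)^1 = +1.
v=11: a=11^-2·(≡5), b=11^-2·(≡2) mod 11; (5|11)=+1, (2|11)=-1; (−1)^{-2·-2·5}·(+1)^-2·(-1)^-2 = +1.
v=29: a=29^0·(≡22), b=29^2·(≡16) mod 29; (22|29)=+1, (16|29)=+1; (−1)^{0·2·14}·(+1)^2·(+1)^0 = +1.
v=∞: 6708387 > 0 and 161 > 0  ⇒  (a,b)_∞ = +1.
v=7: a=7^1·(≡6), b=7^1·(≡4) mod 7; (6|7)=-1, (4|7)=+1; (−1)^{1·1·3}·(-1)^1·(+1)^1 = +1.
v=2: v_2(a)=-2, v_2(b)=-4; units ≡ 3, 1 (mod 8); ε·ε+αω+βω = 1·0+-2·0+-4·1 ≡ 0  ⇒  (a,b)_2 = +1.
v=43: a=43^1·(≡28), b=43^0·(≡26) mod 43; (28|43)=-1, (26|43)=-1; (−1)^{1·0·21}·(-1)^0·(-1)^1 = -1.
v=3: a=3^3·(≡1), b=3^2·(≡2) mod 3; (1|3)=+1, (2|3)=-1; (−1)^{3·2·1}·(+1)^2·(-1)^3 = -1.
v=19: a=19^1·(≡14), b=19^0·(≡1) mod 19; (14|19)=-1, (1|19)=+1; (−1)^{1·0·9}·(-1)^0·(+1)^1 = +1.
v=23: a=23^1·(≡16), b=23^1·(≡7) mod 23; (16|23)=+1, (7|23)=-1; (−1)^{1·1·11}·(+1)^1·(-1)^1 = +1.
|Ram(6708387, 161)| = 2, even; anisotropic at {3, 43}.

[3, 43]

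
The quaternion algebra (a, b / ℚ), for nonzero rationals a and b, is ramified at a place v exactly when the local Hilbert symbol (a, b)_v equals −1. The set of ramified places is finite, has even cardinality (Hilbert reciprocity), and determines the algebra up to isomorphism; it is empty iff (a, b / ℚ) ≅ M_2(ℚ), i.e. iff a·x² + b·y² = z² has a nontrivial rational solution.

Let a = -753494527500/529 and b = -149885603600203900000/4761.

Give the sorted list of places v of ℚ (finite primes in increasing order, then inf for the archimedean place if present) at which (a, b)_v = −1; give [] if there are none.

[2, 3, 17, inf]

Mod squares: a ≡ -51, b ≡ -24310. Check v ∈ {∞, 2, 3, 5, 11, 13, 17, 19, 23}.
v=17: a=17^3·(≡3), b=17^5·(≡13) mod 17; (3|17)=-1, (13|17)=+1; (−1)^{3·5·8}·(-1)^5·(+1)^3 = -1.
v=5: a=5^4·(≡4), b=5^5·(≡2) mod 5; (4|5)=+1, (2|5)=-1; (−1)^{4·5·2}·(+1)^5·(-1)^4 = +1.
v=3: a=3^1·(≡1), b=3^-2·(≡2) mod 3; (1|3)=+1, (2|3)=-1; (−1)^{1·-2·1}·(+1)^-2·(-1)^1 = -1.
v=23: a=23^-2·(≡13), b=23^-2·(≡6) mod 23; (13|23)=+1, (6|23)=+1; (−1)^{-2·-2·11}·(+1)^-2·(+1)^-2 = +1.
v=2: v_2(a)=2, v_2(b)=5; units ≡ 5, 5 (mod 8); ε·ε+αω+βω = 0·0+2·1+5·1 ≡ 1  ⇒  (a,b)_2 = -1.
v=13: a=13^2·(≡1), b=13^3·(≡5) mod 13; (1|13)=+1, (5|13)=-1; (−1)^{2·3·6}·(+1)^3·(-1)^2 = +1.
v=19: a=19^0·(≡16), b=19^2·(≡8) mod 19; (16|19)=+1, (8|19)=-1; (−1)^{0·2·9}·(+1)^2·(-1)^0 = +1.
v=11: a=11^2·(≡1), b=11^3·(≡3) mod 11; (1|11)=+1, (3|11)=+1; (−1)^{2·3·5}·(+1)^3·(+1)^2 = +1.
v=∞: -51 < 0 and -24310 < 0  ⇒  (a,b)_∞ = -1.
(-51, -24310 / ℚ) ramifies at {2, 3, 17, ∞}: a division algebra.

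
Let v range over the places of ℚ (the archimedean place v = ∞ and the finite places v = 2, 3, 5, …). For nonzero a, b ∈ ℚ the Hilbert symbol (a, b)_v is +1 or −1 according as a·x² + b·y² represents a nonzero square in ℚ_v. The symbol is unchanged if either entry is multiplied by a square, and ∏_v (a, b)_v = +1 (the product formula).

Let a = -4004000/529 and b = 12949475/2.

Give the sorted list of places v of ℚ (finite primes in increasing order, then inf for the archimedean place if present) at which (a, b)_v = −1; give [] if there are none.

[2, 5]

Mod squares: a ≡ -10010, b ≡ 22. Check v ∈ {∞, 2, 5, 7, 11, 13, 23, 31}.
v=7: a=7^1·(≡3), b=7^2·(≡2) mod 7; (3|7)=-1, (2|7)=+1; (−1)^{1·2·3}·(-1)^2·(+1)^1 = +1.
v=∞: -10010 < 0 and 22 > 0  ⇒  (a,b)_∞ = +1.
v=2: v_2(a)=5, v_2(b)=-1; units ≡ 3, 3 (mod 8); ε·ε+αω+βω = 1·1+5·1+-1·1 ≡ 1  ⇒  (a,b)_2 = -1.
v=13: a=13^1·(≡1), b=13^0·(≡3) mod 13; (1|13)=+1, (3|13)=+1; (−1)^{1·0·6}·(+1)^0·(+1)^1 = +1.
v=5: a=5^3·(≡2), b=5^2·(≡2) mod 5; (2|5)=-1, (2|5)=-1; (−1)^{3·2·2}·(-1)^2·(-1)^3 = -1.
v=11: a=11^1·(≡1), b=11^1·(≡8) mod 11; (1|11)=+1, (8|11)=-1; (−1)^{1·1·5}·(+1)^1·(-1)^1 = +1.
v=31: a=31^0·(≡11), b=31^2·(≡26) mod 31; (11|31)=-1, (26|31)=-1; (−1)^{0·2·15}·(-1)^2·(-1)^0 = +1.
v=23: a=23^-2·(≡1), b=23^0·(≡19) mod 23; (1|23)=+1, (19|23)=-1; (−1)^{-2·0·11}·(+1)^0·(-1)^-2 = +1.
|Ram(-10010, 22)| = 2, even; anisotropic at {2, 5}.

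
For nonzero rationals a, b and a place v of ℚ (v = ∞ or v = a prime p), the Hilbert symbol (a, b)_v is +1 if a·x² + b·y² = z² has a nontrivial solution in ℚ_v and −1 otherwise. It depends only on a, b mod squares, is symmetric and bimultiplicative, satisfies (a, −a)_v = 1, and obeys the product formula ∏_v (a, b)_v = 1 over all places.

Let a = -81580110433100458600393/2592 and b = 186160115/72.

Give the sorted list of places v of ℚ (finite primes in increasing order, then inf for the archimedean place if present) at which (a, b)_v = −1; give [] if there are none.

Mod squares: a ≡ -2402066, b ≡ 387430. Check v ∈ {∞, 2, 3, 5, 7, 17, 31, 43, 53}.
v=3: a=3^-4·(≡1), b=3^-2·(≡1) mod 3; (1|3)=+1, (1|3)=+1; (−1)^{-4·-2·1}·(+1)^-2·(+1)^-4 = +1.
v=7: a=7^2·(≡6), b=7^0·(≡4) mod 7; (6|7)=-1, (4|7)=+1; (−1)^{2·0·3}·(-1)^0·(+1)^2 = +1.
v=43: a=43^3·(≡36), b=43^1·(≡23) mod 43; (36|43)=+1, (23|43)=+1; (−1)^{3·1·21}·(+1)^1·(+1)^3 = -1.
v=53: a=53^3·(≡9), b=53^1·(≡16) mod 53; (9|53)=+1, (16|53)=+1; (−1)^{3·1·26}·(+1)^1·(+1)^3 = +1.
v=2: v_2(a)=-5, v_2(b)=-3; units ≡ 7, 3 (mod 8); ε·ε+αω+βω = 1·1+-5·1+-3·0 ≡ 0  ⇒  (a,b)_2 = +1.
v=∞: -2402066 < 0 and 387430 > 0  ⇒  (a,b)_∞ = +1.
v=31: a=31^5·(≡28), b=31^2·(≡12) mod 31; (28|31)=+1, (12|31)=-1; (−1)^{5·2·15}·(+1)^2·(-1)^5 = -1.
v=5: a=5^0·(≡1), b=5^1·(≡4) mod 5; (1|5)=+1, (4|5)=+1; (−1)^{0·1·2}·(+1)^1·(+1)^0 = +1.
v=17: a=17^3·(≡3), b=17^1·(≡7) mod 17; (3|17)=-1, (7|17)=-1; (−1)^{3·1·8}·(-1)^1·(-1)^3 = +1.
|Ram(-2402066, 387430)| = 2, even; anisotropic at {31, 43}.

[31, 43]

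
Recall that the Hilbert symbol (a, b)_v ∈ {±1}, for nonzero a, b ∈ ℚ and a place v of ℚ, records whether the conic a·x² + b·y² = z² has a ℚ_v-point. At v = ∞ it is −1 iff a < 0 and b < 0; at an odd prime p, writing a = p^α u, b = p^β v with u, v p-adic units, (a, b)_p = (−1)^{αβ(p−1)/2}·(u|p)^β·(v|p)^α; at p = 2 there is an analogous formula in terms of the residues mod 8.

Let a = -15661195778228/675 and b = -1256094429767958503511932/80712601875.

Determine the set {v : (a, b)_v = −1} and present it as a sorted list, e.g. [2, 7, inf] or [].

[3, 11, 13, 19, 29, inf]

Mod squares: a ≡ -8151, b ≡ -16269. Check v ∈ {∞, 2, 3, 5, 7, 11, 13, 17, 19, 23, 29}.
v=17: a=17^2·(≡2), b=17^3·(≡3) mod 17; (2|17)=+1, (3|17)=-1; (−1)^{2·3·8}·(+1)^3·(-1)^2 = +1.
v=23: a=23^0·(≡14), b=23^2·(≡5) mod 23; (14|23)=-1, (5|23)=-1; (−1)^{0·2·11}·(-1)^2·(-1)^0 = +1.
v=2: v_2(a)=2, v_2(b)=2; units ≡ 1, 3 (mod 8); ε·ε+αω+βω = 0·1+2·1+2·0 ≡ 0  ⇒  (a,b)_2 = +1.
v=7: a=7^2·(≡4), b=7^0·(≡6) mod 7; (4|7)=+1, (6|7)=-1; (−1)^{2·0·3}·(+1)^0·(-1)^2 = +1.
v=13: a=13^1·(≡4), b=13^4·(≡11) mod 13; (4|13)=+1, (11|13)=-1; (−1)^{1·4·6}·(+1)^4·(-1)^1 = -1.
v=∞: -8151 < 0 and -16269 < 0  ⇒  (a,b)_∞ = -1.
v=3: a=3^-3·(≡1), b=3^-17·(≡1) mod 3; (1|3)=+1, (1|3)=+1; (−1)^{-3·-17·1}·(+1)^-17·(+1)^-3 = -1.
v=19: a=19^1·(≡15), b=19^4·(≡15) mod 19; (15|19)=-1, (15|19)=-1; (−1)^{1·4·9}·(-1)^4·(-1)^1 = -1.
v=5: a=5^-2·(≡1), b=5^-4·(≡1) mod 5; (1|5)=+1, (1|5)=+1; (−1)^{-2·-4·2}·(+1)^-4·(+1)^-2 = +1.
v=29: a=29^2·(≡14), b=29^3·(≡21) mod 29; (14|29)=-1, (21|29)=-1; (−1)^{2·3·14}·(-1)^3·(-1)^2 = -1.
v=11: a=11^3·(≡10), b=11^3·(≡6) mod 11; (10|11)=-1, (6|11)=-1; (−1)^{3·3·5}·(-1)^3·(-1)^3 = -1.
|Ram(-8151, -16269)| = 6, even; anisotropic at {3, 11, 13, 19, 29, ∞}.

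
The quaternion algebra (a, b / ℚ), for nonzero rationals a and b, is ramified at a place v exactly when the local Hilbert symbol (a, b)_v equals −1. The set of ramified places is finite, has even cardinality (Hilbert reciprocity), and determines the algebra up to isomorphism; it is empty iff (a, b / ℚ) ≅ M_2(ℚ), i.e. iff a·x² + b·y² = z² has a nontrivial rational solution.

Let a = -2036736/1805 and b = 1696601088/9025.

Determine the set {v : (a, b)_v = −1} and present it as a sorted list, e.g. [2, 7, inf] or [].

[5, 13]

Mod squares: a ≡ -1105, b ≡ 13. Check v ∈ {∞, 2, 3, 5, 7, 13, 17, 19}.
v=∞: -1105 < 0 and 13 > 0  ⇒  (a,b)_∞ = +1.
v=19: a=19^-2·(≡9), b=19^-2·(≡13) mod 19; (9|19)=+1, (13|19)=-1; (−1)^{-2·-2·9}·(+1)^-2·(-1)^-2 = +1.
v=3: a=3^2·(≡2), b=3^2·(≡1) mod 3; (2|3)=-1, (1|3)=+1; (−1)^{2·2·1}·(-1)^2·(+1)^2 = +1.
v=17: a=17^1·(≡14), b=17^2·(≡9) mod 17; (14|17)=-1, (9|17)=+1; (−1)^{1·2·8}·(-1)^2·(+1)^1 = +1.
v=2: v_2(a)=10, v_2(b)=10; units ≡ 7, 5 (mod 8); ε·ε+αω+βω = 1·0+10·1+10·0 ≡ 0  ⇒  (a,b)_2 = +1.
v=5: a=5^-1·(≡4), b=5^-2·(≡3) mod 5; (4|5)=+1, (3|5)=-1; (−1)^{-1·-2·2}·(+1)^-2·(-1)^-1 = -1.
v=13: a=13^1·(≡11), b=13^1·(≡3) mod 13; (11|13)=-1, (3|13)=+1; (−1)^{1·1·6}·(-1)^1·(+1)^1 = -1.
v=7: a=7^0·(≡2), b=7^2·(≡3) mod 7; (2|7)=+1, (3|7)=-1; (−1)^{0·2·3}·(+1)^2·(-1)^0 = +1.
|Ram(-1105, 13)| = 2, even; anisotropic at {5, 13}.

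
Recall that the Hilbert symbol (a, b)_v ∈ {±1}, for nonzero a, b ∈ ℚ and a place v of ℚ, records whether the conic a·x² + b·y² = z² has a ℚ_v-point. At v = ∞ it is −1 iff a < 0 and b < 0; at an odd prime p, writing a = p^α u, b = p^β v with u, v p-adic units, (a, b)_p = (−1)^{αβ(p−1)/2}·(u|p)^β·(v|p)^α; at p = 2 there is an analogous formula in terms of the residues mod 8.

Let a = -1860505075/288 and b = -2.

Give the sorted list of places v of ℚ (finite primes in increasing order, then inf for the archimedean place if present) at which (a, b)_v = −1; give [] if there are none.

(a, b) ≡ (-10166, -2) mod (ℚ^×)²; places V = {2, 3, 5, 11, 13, 17, 23, ∞}.
(a,b)_17: α=1, u≡14; β=0, v≡15 (mod 17); (14|17)=-1, (15|17)=+1; sign (−1)^0·-1^0·+1^1 = +1.
(a,b)_∞: sgn(-10166)=−, sgn(-2)=−, so -1.
(a,b)_11: α=4, u≡4; β=0, v≡9 (mod 11); (4|11)=+1, (9|11)=+1; sign (−1)^0·+1^0·+1^4 = +1.
(a,b)_5: α=2, u≡4; β=0, v≡3 (mod 5); (4|5)=+1, (3|5)=-1; sign (−1)^0·+1^0·-1^2 = +1.
(a,b)_2: α=-5, β=1; u≡5, v≡7 (mod 8); ε(u)ε(v)=0·1, αω(v)=-5·0, βω(u)=1·1; sum ≡ 1  ⇒  -1.
(a,b)_13: α=1, u≡8; β=0, v≡11 (mod 13); (8|13)=-1, (11|13)=-1; sign (−1)^0·-1^0·-1^1 = -1.
(a,b)_23: α=1, u≡8; β=0, v≡21 (mod 23); (8|23)=+1, (21|23)=-1; sign (−1)^0·+1^0·-1^1 = -1.
(a,b)_3: α=-2, u≡1; β=0, v≡1 (mod 3); (1|3)=+1, (1|3)=+1; sign (−1)^0·+1^0·+1^-2 = +1.
(-10166, -2 / ℚ) ramifies at {2, 13, 23, ∞}: a division algebra.

[2, 13, 23, inf]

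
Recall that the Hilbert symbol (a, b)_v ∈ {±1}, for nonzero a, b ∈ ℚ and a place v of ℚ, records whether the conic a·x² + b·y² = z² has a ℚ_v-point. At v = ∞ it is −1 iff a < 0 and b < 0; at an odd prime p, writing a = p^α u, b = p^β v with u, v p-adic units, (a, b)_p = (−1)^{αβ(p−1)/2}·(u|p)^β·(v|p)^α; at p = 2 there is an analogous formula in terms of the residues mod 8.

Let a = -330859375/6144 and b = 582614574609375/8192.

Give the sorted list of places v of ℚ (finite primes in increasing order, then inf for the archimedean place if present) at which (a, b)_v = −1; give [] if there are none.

(a, b) ≡ (-42, 462) mod (ℚ^×)²; places V = {2, 3, 5, 7, 11, ∞}.
(a,b)_5: α=8, u≡2; β=8, v≡3 (mod 5); (2|5)=-1, (3|5)=-1; sign (−1)^0·-1^8·-1^8 = +1.
(a,b)_7: α=1, u≡4; β=3, v≡3 (mod 7); (4|7)=+1, (3|7)=-1; sign (−1)^1·+1^3·-1^1 = +1.
(a,b)_∞: sgn(-42)=−, sgn(462)=+, so +1.
(a,b)_2: α=-11, β=-13; u≡3, v≡7 (mod 8); ε(u)ε(v)=1·1, αω(v)=-11·0, βω(u)=-13·1; sum ≡ 0  ⇒  +1.
(a,b)_11: α=2, u≡10; β=5, v≡5 (mod 11); (10|11)=-1, (5|11)=+1; sign (−1)^0·-1^5·+1^2 = -1.
(a,b)_3: α=-1, u≡1; β=3, v≡1 (mod 3); (1|3)=+1, (1|3)=+1; sign (−1)^1·+1^3·+1^-1 = -1.
|Ram(-42, 462)| = 2, even; anisotropic at {3, 11}.

[3, 11]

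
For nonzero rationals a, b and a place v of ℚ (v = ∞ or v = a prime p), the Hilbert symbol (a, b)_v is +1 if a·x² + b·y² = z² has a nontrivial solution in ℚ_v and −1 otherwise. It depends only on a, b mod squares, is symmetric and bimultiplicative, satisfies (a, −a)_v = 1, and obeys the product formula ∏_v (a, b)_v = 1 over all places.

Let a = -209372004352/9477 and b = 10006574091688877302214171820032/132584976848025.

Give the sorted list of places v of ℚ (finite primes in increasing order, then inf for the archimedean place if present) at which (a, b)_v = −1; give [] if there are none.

(a, b) ≡ (-6409, 249458) mod (ℚ^×)²; places V = {2, 3, 5, 7, 11, 13, 17, 23, 29, ∞}.
(a,b)_5: α=0, u≡4; β=-2, v≡2 (mod 5); (4|5)=+1, (2|5)=-1; sign (−1)^0·+1^-2·-1^0 = +1.
(a,b)_11: α=0, u≡1; β=5, v≡10 (mod 11); (1|11)=+1, (10|11)=-1; sign (−1)^0·+1^5·-1^0 = +1.
(a,b)_7: α=2, u≡6; β=4, v≡6 (mod 7); (6|7)=-1, (6|7)=-1; sign (−1)^0·-1^4·-1^2 = +1.
(a,b)_3: α=-6, u≡2; β=-22, v≡2 (mod 3); (2|3)=-1, (2|3)=-1; sign (−1)^0·-1^-22·-1^-6 = +1.
(a,b)_29: α=1, u≡19; β=3, v≡8 (mod 29); (19|29)=-1, (8|29)=-1; sign (−1)^0·-1^3·-1^1 = +1.
(a,b)_13: α=-1, u≡9; β=-2, v≡12 (mod 13); (9|13)=+1, (12|13)=+1; sign (−1)^0·+1^-2·+1^-1 = +1.
(a,b)_2: α=14, β=25; u≡7, v≡1 (mod 8); ε(u)ε(v)=1·0, αω(v)=14·0, βω(u)=25·0; sum ≡ 0  ⇒  +1.
(a,b)_∞: sgn(-6409)=−, sgn(249458)=+, so +1.
(a,b)_17: α=1, u≡10; β=3, v≡11 (mod 17); (10|17)=-1, (11|17)=-1; sign (−1)^0·-1^3·-1^1 = +1.
(a,b)_23: α=2, u≡13; β=5, v≡6 (mod 23); (13|23)=+1, (6|23)=+1; sign (−1)^0·+1^5·+1^2 = +1.
Ram(a, b) = ∅: the form -6409·x² + 249458·y² − z² is isotropic over every ℚ_v, so by Hasse–Minkowski it is isotropic over ℚ.

[]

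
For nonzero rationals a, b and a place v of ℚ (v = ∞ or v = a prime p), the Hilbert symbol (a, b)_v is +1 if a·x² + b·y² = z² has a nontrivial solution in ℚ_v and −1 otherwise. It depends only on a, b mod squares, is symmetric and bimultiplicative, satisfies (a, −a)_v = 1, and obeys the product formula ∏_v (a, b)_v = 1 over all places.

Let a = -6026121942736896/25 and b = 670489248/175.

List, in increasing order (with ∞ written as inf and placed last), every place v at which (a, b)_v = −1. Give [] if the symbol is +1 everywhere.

[3, 13]

Mod squares: a ≡ -546, b ≡ 6006. Check v ∈ {∞, 2, 3, 5, 7, 11, 13, 17}.
v=2: v_2(a)=13, v_2(b)=5; units ≡ 7, 3 (mod 8); ε·ε+αω+βω = 1·1+13·1+5·0 ≡ 0  ⇒  (a,b)_2 = +1.
v=7: a=7^1·(≡3), b=7^-1·(≡4) mod 7; (3|7)=-1, (4|7)=+1; (−1)^{1·-1·3}·(-1)^-1·(+1)^1 = +1.
v=11: a=11^6·(≡5), b=11^1·(≡6) mod 11; (5|11)=+1, (6|11)=-1; (−1)^{6·1·5}·(+1)^1·(-1)^6 = +1.
v=13: a=13^3·(≡12), b=13^3·(≡8) mod 13; (12|13)=+1, (8|13)=-1; (−1)^{3·3·6}·(+1)^3·(-1)^3 = -1.
v=5: a=5^-2·(≡4), b=5^-2·(≡4) mod 5; (4|5)=+1, (4|5)=+1; (−1)^{-2·-2·2}·(+1)^-2·(+1)^-2 = +1.
v=∞: -546 < 0 and 6006 > 0  ⇒  (a,b)_∞ = +1.
v=3: a=3^3·(≡1), b=3^1·(≡1) mod 3; (1|3)=+1, (1|3)=+1; (−1)^{3·1·1}·(+1)^1·(+1)^3 = -1.
v=17: a=17^0·(≡16), b=17^2·(≡5) mod 17; (16|17)=+1, (5|17)=-1; (−1)^{0·2·8}·(+1)^2·(-1)^0 = +1.
|Ram(-546, 6006)| = 2, even; anisotropic at {3, 13}.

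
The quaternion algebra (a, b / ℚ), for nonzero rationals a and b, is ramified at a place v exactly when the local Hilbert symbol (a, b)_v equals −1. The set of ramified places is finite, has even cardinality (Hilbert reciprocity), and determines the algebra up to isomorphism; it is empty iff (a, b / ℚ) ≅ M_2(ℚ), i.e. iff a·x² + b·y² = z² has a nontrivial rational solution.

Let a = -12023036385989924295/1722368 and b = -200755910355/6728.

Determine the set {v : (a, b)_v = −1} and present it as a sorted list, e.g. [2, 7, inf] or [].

[2, 3, 7, 13, 37, inf]

Mod squares: a ≡ -910, b ≡ -1110. Check v ∈ {∞, 2, 3, 5, 7, 11, 13, 19, 29, 37}.
v=19: a=19^2·(≡18), b=19^2·(≡4) mod 19; (18|19)=-1, (4|19)=+1; (−1)^{2·2·9}·(-1)^2·(+1)^2 = +1.
v=29: a=29^-2·(≡17), b=29^-2·(≡2) mod 29; (17|29)=-1, (2|29)=-1; (−1)^{-2·-2·14}·(-1)^-2·(-1)^-2 = +1.
v=37: a=37^2·(≡6), b=37^1·(≡21) mod 37; (6|37)=-1, (21|37)=+1; (−1)^{2·1·18}·(-1)^1·(+1)^2 = -1.
v=13: a=13^3·(≡8), b=13^2·(≡2) mod 13; (8|13)=-1, (2|13)=-1; (−1)^{3·2·6}·(-1)^2·(-1)^3 = -1.
v=3: a=3^2·(≡2), b=3^1·(≡2) mod 3; (2|3)=-1, (2|3)=-1; (−1)^{2·1·1}·(-1)^1·(-1)^2 = -1.
v=∞: -910 < 0 and -1110 < 0  ⇒  (a,b)_∞ = -1.
v=5: a=5^1·(≡2), b=5^1·(≡3) mod 5; (2|5)=-1, (3|5)=-1; (−1)^{1·1·2}·(-1)^1·(-1)^1 = +1.
v=11: a=11^4·(≡3), b=11^2·(≡5) mod 11; (3|11)=+1, (5|11)=+1; (−1)^{4·2·5}·(+1)^2·(+1)^4 = +1.
v=7: a=7^5·(≡6), b=7^2·(≡5) mod 7; (6|7)=-1, (5|7)=-1; (−1)^{5·2·3}·(-1)^2·(-1)^5 = -1.
v=2: v_2(a)=-11, v_2(b)=-3; units ≡ 1, 5 (mod 8); ε·ε+αω+βω = 0·0+-11·1+-3·0 ≡ 1  ⇒  (a,b)_2 = -1.
(-910, -1110 / ℚ) ramifies at {2, 3, 7, 13, 37, ∞}: a division algebra.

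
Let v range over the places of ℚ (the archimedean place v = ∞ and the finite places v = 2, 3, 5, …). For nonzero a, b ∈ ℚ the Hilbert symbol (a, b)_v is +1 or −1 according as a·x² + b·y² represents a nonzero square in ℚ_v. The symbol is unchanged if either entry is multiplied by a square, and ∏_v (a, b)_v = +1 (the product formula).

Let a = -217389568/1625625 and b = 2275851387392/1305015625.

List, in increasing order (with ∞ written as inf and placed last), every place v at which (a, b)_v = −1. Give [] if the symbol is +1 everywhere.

[2, 29]

Mod squares: a ≡ -58, b ≡ 2. Check v ∈ {∞, 2, 3, 5, 11, 17, 19, 29}.
v=17: a=17^-2·(≡14), b=17^-4·(≡9) mod 17; (14|17)=-1, (9|17)=+1; (−1)^{-2·-4·8}·(-1)^-4·(+1)^-2 = +1.
v=∞: -58 < 0 and 2 > 0  ⇒  (a,b)_∞ = +1.
v=5: a=5^-4·(≡2), b=5^-6·(≡2) mod 5; (2|5)=-1, (2|5)=-1; (−1)^{-4·-6·2}·(-1)^-6·(-1)^-4 = +1.
v=29: a=29^1·(≡18), b=29^2·(≡10) mod 29; (18|29)=-1, (10|29)=-1; (−1)^{1·2·14}·(-1)^2·(-1)^1 = -1.
v=11: a=11^4·(≡2), b=11^4·(≡6) mod 11; (2|11)=-1, (6|11)=-1; (−1)^{4·4·5}·(-1)^4·(-1)^4 = +1.
v=19: a=19^0·(≡18), b=19^2·(≡18) mod 19; (18|19)=-1, (18|19)=-1; (−1)^{0·2·9}·(-1)^2·(-1)^0 = +1.
v=2: v_2(a)=9, v_2(b)=9; units ≡ 3, 1 (mod 8); ε·ε+αω+βω = 1·0+9·0+9·1 ≡ 1  ⇒  (a,b)_2 = -1.
v=3: a=3^-2·(≡2), b=3^0·(≡2) mod 3; (2|3)=-1, (2|3)=-1; (−1)^{-2·0·1}·(-1)^0·(-1)^-2 = +1.
(-58, 2 / ℚ) ramifies at {2, 29}: a division algebra.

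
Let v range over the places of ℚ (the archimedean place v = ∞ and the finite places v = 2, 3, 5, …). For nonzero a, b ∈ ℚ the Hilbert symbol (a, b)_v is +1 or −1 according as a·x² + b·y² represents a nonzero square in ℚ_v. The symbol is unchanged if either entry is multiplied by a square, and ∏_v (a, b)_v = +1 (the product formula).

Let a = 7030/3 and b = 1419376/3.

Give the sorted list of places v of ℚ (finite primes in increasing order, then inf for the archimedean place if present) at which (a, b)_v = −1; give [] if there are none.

[2, 3, 5, 7, 23, 37]

(a, b) ≡ (21090, 266133) mod (ℚ^×)²; places V = {2, 3, 5, 7, 19, 23, 29, 37, ∞}.
(a,b)_23: α=0, u≡5; β=1, v≡1 (mod 23); (5|23)=-1, (1|23)=+1; sign (−1)^0·-1^1·+1^0 = -1.
(a,b)_7: α=0, u≡3; β=1, v≡2 (mod 7); (3|7)=-1, (2|7)=+1; sign (−1)^0·-1^1·+1^0 = -1.
(a,b)_∞: sgn(21090)=+, sgn(266133)=+, so +1.
(a,b)_37: α=1, u≡14; β=0, v≡31 (mod 37); (14|37)=-1, (31|37)=-1; sign (−1)^0·-1^0·-1^1 = -1.
(a,b)_19: α=1, u≡3; β=1, v≡5 (mod 19); (3|19)=-1, (5|19)=+1; sign (−1)^1·-1^1·+1^1 = +1.
(a,b)_3: α=-1, u≡1; β=-1, v≡1 (mod 3); (1|3)=+1, (1|3)=+1; sign (−1)^1·+1^-1·+1^-1 = -1.
(a,b)_29: α=0, u≡4; β=1, v≡7 (mod 29); (4|29)=+1, (7|29)=+1; sign (−1)^0·+1^1·+1^0 = +1.
(a,b)_2: α=1, β=4; u≡1, v≡5 (mod 8); ε(u)ε(v)=0·0, αω(v)=1·1, βω(u)=4·0; sum ≡ 1  ⇒  -1.
(a,b)_5: α=1, u≡2; β=0, v≡2 (mod 5); (2|5)=-1, (2|5)=-1; sign (−1)^0·-1^0·-1^1 = -1.
(21090, 266133 / ℚ) ramifies at {2, 3, 5, 7, 23, 37}: a division algebra.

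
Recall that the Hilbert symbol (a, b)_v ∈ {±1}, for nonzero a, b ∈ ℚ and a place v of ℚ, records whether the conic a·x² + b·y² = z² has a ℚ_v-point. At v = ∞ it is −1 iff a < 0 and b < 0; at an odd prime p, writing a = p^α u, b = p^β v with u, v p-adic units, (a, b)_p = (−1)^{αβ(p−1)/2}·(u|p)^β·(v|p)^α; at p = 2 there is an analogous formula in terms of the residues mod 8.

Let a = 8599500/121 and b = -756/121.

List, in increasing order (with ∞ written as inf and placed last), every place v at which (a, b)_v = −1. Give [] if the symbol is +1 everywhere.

(a, b) ≡ (195, -21) mod (ℚ^×)²; places V = {2, 3, 5, 7, 11, 13, ∞}.
(a,b)_13: α=1, u≡2; β=0, v≡6 (mod 13); (2|13)=-1, (6|13)=-1; sign (−1)^0·-1^0·-1^1 = -1.
(a,b)_2: α=2, β=2; u≡3, v≡3 (mod 8); ε(u)ε(v)=1·1, αω(v)=2·1, βω(u)=2·1; sum ≡ 1  ⇒  -1.
(a,b)_5: α=3, u≡1; β=0, v≡4 (mod 5); (1|5)=+1, (4|5)=+1; sign (−1)^0·+1^0·+1^3 = +1.
(a,b)_11: α=-2, u≡8; β=-2, v≡3 (mod 11); (8|11)=-1, (3|11)=+1; sign (−1)^0·-1^-2·+1^-2 = +1.
(a,b)_3: α=3, u≡2; β=3, v≡2 (mod 3); (2|3)=-1, (2|3)=-1; sign (−1)^1·-1^3·-1^3 = -1.
(a,b)_7: α=2, u≡5; β=1, v≡2 (mod 7); (5|7)=-1, (2|7)=+1; sign (−1)^0·-1^1·+1^2 = -1.
(a,b)_∞: sgn(195)=+, sgn(-21)=−, so +1.
|Ram(195, -21)| = 4, even; anisotropic at {2, 3, 7, 13}.

[2, 3, 7, 13]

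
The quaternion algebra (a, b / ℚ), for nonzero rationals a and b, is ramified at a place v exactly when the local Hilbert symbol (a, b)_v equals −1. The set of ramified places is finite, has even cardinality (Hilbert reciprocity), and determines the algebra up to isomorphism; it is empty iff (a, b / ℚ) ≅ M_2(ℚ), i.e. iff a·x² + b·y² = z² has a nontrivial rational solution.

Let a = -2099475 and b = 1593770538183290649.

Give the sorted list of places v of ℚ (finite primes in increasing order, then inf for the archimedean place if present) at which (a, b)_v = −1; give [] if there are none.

(a, b) ≡ (-9331, 2789969) mod (ℚ^×)²; places V = {2, 3, 5, 7, 13, 23, 31, 43, ∞}.
(a,b)_31: α=1, u≡10; β=3, v≡17 (mod 31); (10|31)=+1, (17|31)=-1; sign (−1)^1·+1^3·-1^1 = +1.
(a,b)_3: α=2, u≡2; β=8, v≡2 (mod 3); (2|3)=-1, (2|3)=-1; sign (−1)^0·-1^8·-1^2 = +1.
(a,b)_23: α=0, u≡11; β=1, v≡18 (mod 23); (11|23)=-1, (18|23)=+1; sign (−1)^0·-1^1·+1^0 = -1.
(a,b)_13: α=0, u≡12; β=1, v≡1 (mod 13); (12|13)=+1, (1|13)=+1; sign (−1)^0·+1^1·+1^0 = +1.
(a,b)_∞: sgn(-9331)=−, sgn(2789969)=+, so +1.
(a,b)_5: α=2, u≡1; β=0, v≡4 (mod 5); (1|5)=+1, (4|5)=+1; sign (−1)^0·+1^0·+1^2 = +1.
(a,b)_43: α=1, u≡23; β=3, v≡30 (mod 43); (23|43)=+1, (30|43)=-1; sign (−1)^1·+1^3·-1^1 = +1.
(a,b)_7: α=1, u≡4; β=3, v≡4 (mod 7); (4|7)=+1, (4|7)=+1; sign (−1)^1·+1^3·+1^1 = -1.
(a,b)_2: α=0, β=0; u≡5, v≡1 (mod 8); ε(u)ε(v)=0·0, αω(v)=0·0, βω(u)=0·1; sum ≡ 0  ⇒  +1.
|Ram(-9331, 2789969)| = 2, even; anisotropic at {7, 23}.

[7, 23]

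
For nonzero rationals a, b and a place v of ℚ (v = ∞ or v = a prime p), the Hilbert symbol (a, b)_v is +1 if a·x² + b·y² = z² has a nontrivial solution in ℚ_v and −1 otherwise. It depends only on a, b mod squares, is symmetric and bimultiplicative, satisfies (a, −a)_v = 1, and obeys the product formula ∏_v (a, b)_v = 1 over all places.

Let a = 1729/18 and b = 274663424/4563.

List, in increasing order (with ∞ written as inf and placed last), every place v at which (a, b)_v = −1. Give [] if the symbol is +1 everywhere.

Mod squares: a ≡ 3458, b ≡ 16422. Check v ∈ {∞, 2, 3, 7, 13, 17, 19, 23}.
v=3: a=3^-2·(≡2), b=3^-3·(≡2) mod 3; (2|3)=-1, (2|3)=-1; (−1)^{-2·-3·1}·(-1)^-3·(-1)^-2 = -1.
v=19: a=19^1·(≡4), b=19^0·(≡17) mod 19; (4|19)=+1, (17|19)=+1; (−1)^{1·0·9}·(+1)^0·(+1)^1 = +1.
v=7: a=7^1·(≡4), b=7^3·(≡4) mod 7; (4|7)=+1, (4|7)=+1; (−1)^{1·3·3}·(+1)^3·(+1)^1 = -1.
v=23: a=23^0·(≡13), b=23^1·(≡9) mod 23; (13|23)=+1, (9|23)=+1; (−1)^{0·1·11}·(+1)^1·(+1)^0 = +1.
v=2: v_2(a)=-1, v_2(b)=11; units ≡ 1, 3 (mod 8); ε·ε+αω+βω = 0·1+-1·1+11·0 ≡ 1  ⇒  (a,b)_2 = -1.
v=∞: 3458 > 0 and 16422 > 0  ⇒  (a,b)_∞ = +1.
v=13: a=13^1·(≡11), b=13^-2·(≡9) mod 13; (11|13)=-1, (9|13)=+1; (−1)^{1·-2·6}·(-1)^-2·(+1)^1 = +1.
v=17: a=17^0·(≡12), b=17^1·(≡6) mod 17; (12|17)=-1, (6|17)=-1; (−1)^{0·1·8}·(-1)^1·(-1)^0 = -1.
|Ram(3458, 16422)| = 4, even; anisotropic at {2, 3, 7, 17}.

[2, 3, 7, 17]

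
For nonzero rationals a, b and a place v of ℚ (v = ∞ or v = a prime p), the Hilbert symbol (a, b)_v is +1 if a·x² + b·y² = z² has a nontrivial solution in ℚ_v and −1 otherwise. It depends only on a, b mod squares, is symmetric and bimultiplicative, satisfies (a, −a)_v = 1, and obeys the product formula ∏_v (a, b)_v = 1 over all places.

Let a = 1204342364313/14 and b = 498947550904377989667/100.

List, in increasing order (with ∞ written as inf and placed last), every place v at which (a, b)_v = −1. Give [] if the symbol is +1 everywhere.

[]

Mod squares: a ≡ 49742, b ≡ 323. Check v ∈ {∞, 2, 3, 5, 7, 11, 17, 19}.
v=7: a=7^-1·(≡2), b=7^0·(≡4) mod 7; (2|7)=+1, (4|7)=+1; (−1)^{-1·0·3}·(+1)^0·(+1)^-1 = +1.
v=2: v_2(a)=-1, v_2(b)=-2; units ≡ 7, 3 (mod 8); ε·ε+αω+βω = 1·1+-1·1+-2·0 ≡ 0  ⇒  (a,b)_2 = +1.
v=3: a=3^2·(≡2), b=3^2·(≡2) mod 3; (2|3)=-1, (2|3)=-1; (−1)^{2·2·1}·(-1)^2·(-1)^2 = +1.
v=∞: 49742 > 0 and 323 > 0  ⇒  (a,b)_∞ = +1.
v=5: a=5^0·(≡2), b=5^-2·(≡3) mod 5; (2|5)=-1, (3|5)=-1; (−1)^{0·-2·2}·(-1)^-2·(-1)^0 = +1.
v=11: a=11^1·(≡1), b=11^2·(≡3) mod 11; (1|11)=+1, (3|11)=+1; (−1)^{1·2·5}·(+1)^2·(+1)^1 = +1.
v=19: a=19^5·(≡14), b=19^9·(≡11) mod 19; (14|19)=-1, (11|19)=+1; (−1)^{5·9·9}·(-1)^9·(+1)^5 = +1.
v=17: a=17^3·(≡15), b=17^5·(≡16) mod 17; (15|17)=+1, (16|17)=+1; (−1)^{3·5·8}·(+1)^5·(+1)^3 = +1.
Ram(a, b) = ∅: the form 49742·x² + 323·y² − z² is isotropic over every ℚ_v, so by Hasse–Minkowski it is isotropic over ℚ.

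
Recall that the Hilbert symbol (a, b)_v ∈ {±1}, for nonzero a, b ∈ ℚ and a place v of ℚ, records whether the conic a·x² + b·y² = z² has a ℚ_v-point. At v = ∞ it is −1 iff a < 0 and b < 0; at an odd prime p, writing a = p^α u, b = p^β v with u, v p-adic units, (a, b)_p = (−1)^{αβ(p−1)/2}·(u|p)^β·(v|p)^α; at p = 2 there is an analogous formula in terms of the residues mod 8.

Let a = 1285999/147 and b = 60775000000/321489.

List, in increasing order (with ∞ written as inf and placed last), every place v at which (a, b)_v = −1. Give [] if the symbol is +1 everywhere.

(a, b) ≡ (7293, 2431) mod (ℚ^×)²; places V = {2, 3, 5, 7, 11, 13, 17, 23, ∞}.
(a,b)_5: α=0, u≡2; β=8, v≡1 (mod 5); (2|5)=-1, (1|5)=+1; sign (−1)^0·-1^8·+1^0 = +1.
(a,b)_∞: sgn(7293)=+, sgn(2431)=+, so +1.
(a,b)_3: α=-1, u≡1; β=-8, v≡1 (mod 3); (1|3)=+1, (1|3)=+1; sign (−1)^0·+1^-8·+1^-1 = +1.
(a,b)_11: α=1, u≡3; β=1, v≡1 (mod 11); (3|11)=+1, (1|11)=+1; sign (−1)^1·+1^1·+1^1 = -1.
(a,b)_13: α=1, u≡8; β=1, v≡5 (mod 13); (8|13)=-1, (5|13)=-1; sign (−1)^0·-1^1·-1^1 = +1.
(a,b)_7: α=-2, u≡5; β=-2, v≡4 (mod 7); (5|7)=-1, (4|7)=+1; sign (−1)^0·-1^-2·+1^-2 = +1.
(a,b)_17: α=1, u≡9; β=1, v≡14 (mod 17); (9|17)=+1, (14|17)=-1; sign (−1)^0·+1^1·-1^1 = -1.
(a,b)_2: α=0, β=6; u≡5, v≡7 (mod 8); ε(u)ε(v)=0·1, αω(v)=0·0, βω(u)=6·1; sum ≡ 0  ⇒  +1.
(a,b)_23: α=2, u≡12; β=0, v≡3 (mod 23); (12|23)=+1, (3|23)=+1; sign (−1)^0·+1^0·+1^2 = +1.
|Ram(7293, 2431)| = 2, even; anisotropic at {11, 17}.

[11, 17]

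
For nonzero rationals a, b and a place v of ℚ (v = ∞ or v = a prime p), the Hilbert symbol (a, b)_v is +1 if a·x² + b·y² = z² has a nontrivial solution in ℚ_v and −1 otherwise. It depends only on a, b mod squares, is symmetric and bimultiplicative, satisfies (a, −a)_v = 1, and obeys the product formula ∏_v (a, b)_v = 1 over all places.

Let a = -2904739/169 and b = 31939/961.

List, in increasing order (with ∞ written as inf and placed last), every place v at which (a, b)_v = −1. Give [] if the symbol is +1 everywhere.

(a, b) ≡ (-19, 19) mod (ℚ^×)²; places V = {2, 13, 17, 19, 23, 31, 41, ∞}.
(a,b)_13: α=-2, u≡7; β=0, v≡2 (mod 13); (7|13)=-1, (2|13)=-1; sign (−1)^0·-1^0·-1^-2 = +1.
(a,b)_31: α=0, u≡26; β=-2, v≡9 (mod 31); (26|31)=-1, (9|31)=+1; sign (−1)^0·-1^-2·+1^0 = +1.
(a,b)_19: α=1, u≡13; β=1, v≡6 (mod 19); (13|19)=-1, (6|19)=+1; sign (−1)^1·-1^1·+1^1 = +1.
(a,b)_41: α=0, u≡14; β=2, v≡17 (mod 41); (14|41)=-1, (17|41)=-1; sign (−1)^0·-1^2·-1^0 = +1.
(a,b)_23: α=2, u≡18; β=0, v≡20 (mod 23); (18|23)=+1, (20|23)=-1; sign (−1)^0·+1^0·-1^2 = +1.
(a,b)_∞: sgn(-19)=−, sgn(19)=+, so +1.
(a,b)_2: α=0, β=0; u≡5, v≡3 (mod 8); ε(u)ε(v)=0·1, αω(v)=0·1, βω(u)=0·1; sum ≡ 0  ⇒  +1.
(a,b)_17: α=2, u≡4; β=0, v≡9 (mod 17); (4|17)=+1, (9|17)=+1; sign (−1)^0·+1^0·+1^2 = +1.
Ram(a, b) = ∅: the form -19·x² + 19·y² − z² is isotropic over every ℚ_v, so by Hasse–Minkowski it is isotropic over ℚ.

[]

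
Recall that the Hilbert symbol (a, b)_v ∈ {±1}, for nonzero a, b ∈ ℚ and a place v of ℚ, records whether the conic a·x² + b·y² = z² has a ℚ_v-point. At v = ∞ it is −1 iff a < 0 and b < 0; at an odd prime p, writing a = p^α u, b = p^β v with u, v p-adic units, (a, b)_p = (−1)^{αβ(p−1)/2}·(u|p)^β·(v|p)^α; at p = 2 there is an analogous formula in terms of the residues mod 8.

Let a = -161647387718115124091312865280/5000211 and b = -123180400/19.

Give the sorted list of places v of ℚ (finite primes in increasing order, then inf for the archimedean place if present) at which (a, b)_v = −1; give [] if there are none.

Mod squares: a ≡ -1242505, b ≡ -5851069. Check v ∈ {∞, 2, 3, 5, 7, 11, 19, 29, 37, 41}.
v=29: a=29^3·(≡12), b=29^1·(≡26) mod 29; (12|29)=-1, (26|29)=-1; (−1)^{3·1·14}·(-1)^1·(-1)^3 = +1.
v=37: a=37^4·(≡8), b=37^1·(≡9) mod 37; (8|37)=-1, (9|37)=+1; (−1)^{4·1·18}·(-1)^1·(+1)^4 = -1.
v=2: v_2(a)=16, v_2(b)=4; units ≡ 7, 3 (mod 8); ε·ε+αω+βω = 1·1+16·1+4·0 ≡ 1  ⇒  (a,b)_2 = -1.
v=7: a=7^6·(≡1), b=7^1·(≡6) mod 7; (1|7)=+1, (6|7)=-1; (−1)^{6·1·3}·(+1)^1·(-1)^6 = +1.
v=41: a=41^3·(≡24), b=41^1·(≡15) mod 41; (24|41)=-1, (15|41)=-1; (−1)^{3·1·20}·(-1)^1·(-1)^3 = +1.
v=∞: -1242505 < 0 and -5851069 < 0  ⇒  (a,b)_∞ = -1.
v=11: a=11^3·(≡3), b=11^0·(≡8) mod 11; (3|11)=+1, (8|11)=-1; (−1)^{3·0·5}·(+1)^0·(-1)^3 = -1.
v=3: a=3^-6·(≡2), b=3^0·(≡2) mod 3; (2|3)=-1, (2|3)=-1; (−1)^{-6·0·1}·(-1)^0·(-1)^-6 = +1.
v=5: a=5^1·(≡4), b=5^2·(≡1) mod 5; (4|5)=+1, (1|5)=+1; (−1)^{1·2·2}·(+1)^2·(+1)^1 = +1.
v=19: a=19^-3·(≡10), b=19^-1·(≡1) mod 19; (10|19)=-1, (1|19)=+1; (−1)^{-3·-1·9}·(-1)^-1·(+1)^-3 = +1.
|Ram(-1242505, -5851069)| = 4, even; anisotropic at {2, 11, 37, ∞}.

[2, 11, 37, inf]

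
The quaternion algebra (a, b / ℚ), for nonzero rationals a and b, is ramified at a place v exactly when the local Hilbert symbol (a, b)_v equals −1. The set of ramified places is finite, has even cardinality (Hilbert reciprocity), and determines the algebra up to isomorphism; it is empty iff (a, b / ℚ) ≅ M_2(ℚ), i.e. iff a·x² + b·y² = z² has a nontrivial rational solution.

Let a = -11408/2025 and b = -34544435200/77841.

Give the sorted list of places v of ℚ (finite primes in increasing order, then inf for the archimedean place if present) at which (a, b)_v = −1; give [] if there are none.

[2, inf]

Mod squares: a ≡ -713, b ≡ -697. Check v ∈ {∞, 2, 3, 5, 11, 17, 23, 31, 41}.
v=11: a=11^0·(≡10), b=11^2·(≡10) mod 11; (10|11)=-1, (10|11)=-1; (−1)^{0·2·5}·(-1)^2·(-1)^0 = +1.
v=5: a=5^-2·(≡2), b=5^2·(≡2) mod 5; (2|5)=-1, (2|5)=-1; (−1)^{-2·2·2}·(-1)^2·(-1)^-2 = +1.
v=2: v_2(a)=4, v_2(b)=14; units ≡ 7, 7 (mod 8); ε·ε+αω+βω = 1·1+4·0+14·0 ≡ 1  ⇒  (a,b)_2 = -1.
v=∞: -713 < 0 and -697 < 0  ⇒  (a,b)_∞ = -1.
v=31: a=31^1·(≡19), b=31^-2·(≡19) mod 31; (19|31)=+1, (19|31)=+1; (−1)^{1·-2·15}·(+1)^-2·(+1)^1 = +1.
v=3: a=3^-4·(≡1), b=3^-4·(≡2) mod 3; (1|3)=+1, (2|3)=-1; (−1)^{-4·-4·1}·(+1)^-4·(-1)^-4 = +1.
v=41: a=41^0·(≡25), b=41^1·(≡13) mod 41; (25|41)=+1, (13|41)=-1; (−1)^{0·1·20}·(+1)^1·(-1)^0 = +1.
v=23: a=23^1·(≡10), b=23^0·(≡2) mod 23; (10|23)=-1, (2|23)=+1; (−1)^{1·0·11}·(-1)^0·(+1)^1 = +1.
v=17: a=17^0·(≡8), b=17^1·(≡14) mod 17; (8|17)=+1, (14|17)=-1; (−1)^{0·1·8}·(+1)^1·(-1)^0 = +1.
Ram(-713, -697) = {2, ∞}; no ℚ_2-point on the conic.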